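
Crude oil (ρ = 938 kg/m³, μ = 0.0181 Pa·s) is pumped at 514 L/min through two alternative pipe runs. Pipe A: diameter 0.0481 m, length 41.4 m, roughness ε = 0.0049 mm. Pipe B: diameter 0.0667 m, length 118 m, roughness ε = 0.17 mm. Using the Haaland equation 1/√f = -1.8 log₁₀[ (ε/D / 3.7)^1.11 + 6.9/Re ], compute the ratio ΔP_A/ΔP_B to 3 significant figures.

Pipe A: V = Q/A = 0.008567/0.001817 = 4.714 m/s; Re = 1.175e+04; ε/D = 0.000102; Haaland → f = 0.02968; ΔP_A = f(L/D)(ρV²/2) = 2.663e+05 Pa.
Pipe B: V = Q/A = 0.008567/0.003494 = 2.452 m/s; Re = 8475; ε/D = 0.00255; Haaland → f = 0.03548; ΔP_B = f(L/D)(ρV²/2) = 1.769e+05 Pa.
ΔP_A/ΔP_B = 2.663e+05/1.769e+05 = 1.50.

ΔP_A/ΔP_B ≈ 1.50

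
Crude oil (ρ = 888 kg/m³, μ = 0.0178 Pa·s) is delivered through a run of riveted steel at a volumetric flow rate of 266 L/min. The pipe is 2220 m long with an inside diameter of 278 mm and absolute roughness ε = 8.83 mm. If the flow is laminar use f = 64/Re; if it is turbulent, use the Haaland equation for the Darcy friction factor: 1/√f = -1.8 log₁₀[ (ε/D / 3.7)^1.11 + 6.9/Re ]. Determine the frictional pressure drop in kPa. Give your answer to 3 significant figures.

Q = 266 L/min = 266/60000 = 0.004433 m³/s.
Cross-sectional area A = πD²/4 = π(0.278)²/4 = 0.0607 m²; mean velocity V = Q/A = 0.004433/0.0607 = 0.07304 m/s.
Reynolds number Re = ρVD/μ = 888 · 0.07304 · 0.278 / 0.0178 = 1013.
Re < 2300 → laminar flow, so f = 64/Re = 64/1013 = 0.06318 (the turbulent correlation is not needed).
Darcy-Weisbach: ΔP = f(L/D)(ρV²/2) = 0.06318·(2220/0.278)·(888·0.07304²/2) = 0.06318·7986·2.369 = 1195 Pa.
ΔP = 1195 Pa = 1.20 kPa.

ΔP ≈ 1.20 kPa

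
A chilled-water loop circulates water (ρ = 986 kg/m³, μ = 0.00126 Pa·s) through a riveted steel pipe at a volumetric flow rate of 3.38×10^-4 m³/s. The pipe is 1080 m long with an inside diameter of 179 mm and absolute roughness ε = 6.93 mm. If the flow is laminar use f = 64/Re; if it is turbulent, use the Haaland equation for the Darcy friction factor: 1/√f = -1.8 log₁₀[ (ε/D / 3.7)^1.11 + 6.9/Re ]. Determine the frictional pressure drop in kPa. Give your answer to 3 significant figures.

ΔP ≈ 0.0183 kPa

Cross-sectional area A = πD²/4 = π(0.179)²/4 = 0.02516 m²; mean velocity V = Q/A = 0.000338/0.02516 = 0.01343 m/s.
Reynolds number Re = ρVD/μ = 986 · 0.01343 · 0.179 / 0.00126 = 1881.
Re < 2300 → laminar flow, so f = 64/Re = 64/1881 = 0.03402 (the turbulent correlation is not needed).
Darcy-Weisbach: ΔP = f(L/D)(ρV²/2) = 0.03402·(1080/0.179)·(986·0.01343²/2) = 0.03402·6034·0.08894 = 18.25 Pa.
ΔP = 18.25 Pa = 0.0183 kPa.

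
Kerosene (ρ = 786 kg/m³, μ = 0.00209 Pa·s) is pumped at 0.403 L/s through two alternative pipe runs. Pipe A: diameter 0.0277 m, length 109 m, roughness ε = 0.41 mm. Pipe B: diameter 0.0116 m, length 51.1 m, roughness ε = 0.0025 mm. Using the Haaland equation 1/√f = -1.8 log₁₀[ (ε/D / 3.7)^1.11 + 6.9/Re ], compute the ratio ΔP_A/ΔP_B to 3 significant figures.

ΔP_A/ΔP_B ≈ 0.0497

Pipe A: V = Q/A = 0.000403/0.0006026 = 0.6687 m/s; Re = 6966; ε/D = 0.0148; Haaland → f = 0.04942; ΔP_A = f(L/D)(ρV²/2) = 3.418e+04 Pa.
Pipe B: V = Q/A = 0.000403/0.0001057 = 3.813 m/s; Re = 1.664e+04; ε/D = 0.000216; Haaland → f = 0.02731; ΔP_B = f(L/D)(ρV²/2) = 6.875e+05 Pa.
ΔP_A/ΔP_B = 3.418e+04/6.875e+05 = 0.0497.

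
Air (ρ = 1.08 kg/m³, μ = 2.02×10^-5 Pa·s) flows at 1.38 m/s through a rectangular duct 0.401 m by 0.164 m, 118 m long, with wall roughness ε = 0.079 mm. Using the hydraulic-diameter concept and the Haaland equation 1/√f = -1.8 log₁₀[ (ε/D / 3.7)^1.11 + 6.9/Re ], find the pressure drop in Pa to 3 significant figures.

Hydraulic diameter D_h = 4A/P = 4·(0.401·0.164)/(2·(0.401+0.164)) = 0.2631/1.13 = 0.2328 m.
Re = ρVD_h/μ = 1.08·1.38·0.2328/2.02e-05 = 1.718e+04.
ε/D_h = 7.9e-05/0.2328 = 0.000339; Haaland gives 1/√f = -1.8 log₁₀[3.3e-05+0.000402] = 6.051, so f = 0.02731.
ΔP = f(L/D_h)(ρV²/2) = 0.02731·118/0.2328·1.028 = 14.24 Pa.

ΔP ≈ 14.2 Pa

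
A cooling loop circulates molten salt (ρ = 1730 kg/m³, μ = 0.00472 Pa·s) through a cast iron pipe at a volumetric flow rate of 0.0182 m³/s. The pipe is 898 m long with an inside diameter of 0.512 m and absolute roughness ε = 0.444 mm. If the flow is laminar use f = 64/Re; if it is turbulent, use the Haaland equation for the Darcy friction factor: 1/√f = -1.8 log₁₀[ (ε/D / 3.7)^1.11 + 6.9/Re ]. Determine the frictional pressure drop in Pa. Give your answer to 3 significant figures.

Cross-sectional area A = πD²/4 = π(0.512)²/4 = 0.2059 m²; mean velocity V = Q/A = 0.0182/0.2059 = 0.0884 m/s.
Reynolds number Re = ρVD/μ = 1730 · 0.0884 · 0.512 / 0.00472 = 1.659e+04.
Re > 4000 → turbulent. Relative roughness ε/D = 0.000444/0.512 = 0.000867. Haaland: 1/√f = -1.8 log₁₀[(0.000867/3.7)^1.11 + 6.9/1.659e+04] = -1.8 log₁₀[9.35e-05 + 0.000416] = 5.927, so f = 0.02846.
Darcy-Weisbach: ΔP = f(L/D)(ρV²/2) = 0.02846·(898/0.512)·(1730·0.0884²/2) = 0.02846·1754·6.759 = 337.4 Pa.

ΔP ≈ 337 Pa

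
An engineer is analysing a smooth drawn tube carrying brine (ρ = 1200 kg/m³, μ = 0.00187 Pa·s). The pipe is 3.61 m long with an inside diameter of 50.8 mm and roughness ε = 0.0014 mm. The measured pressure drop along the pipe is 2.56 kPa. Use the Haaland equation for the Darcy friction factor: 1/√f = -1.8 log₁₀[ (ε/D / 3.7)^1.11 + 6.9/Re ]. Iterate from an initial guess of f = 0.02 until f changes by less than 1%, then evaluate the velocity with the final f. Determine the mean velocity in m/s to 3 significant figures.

V ≈ 1.72 m/s

Rearranging Darcy-Weisbach: V = √(2·ΔP·D/(f·L·ρ)). With ε/D = 1.4e-06/0.0508 = 2.76e-05, iterate starting from f = 0.02:
  f = 0.02 → V = √(2·2560·0.0508/(0.02·3.61·1200)) = 1.733 m/s; Re = ρVD/μ = 5.648e+04; f → 0.02023
  f = 0.02023 → V = 1.723 m/s; Re = 5.616e+04; f → 0.02026
Converged (Δf/f < 1%). With the final f = 0.02026: V = √(2·2560·0.0508/(0.02026·3.61·1200)) = 1.722 m/s.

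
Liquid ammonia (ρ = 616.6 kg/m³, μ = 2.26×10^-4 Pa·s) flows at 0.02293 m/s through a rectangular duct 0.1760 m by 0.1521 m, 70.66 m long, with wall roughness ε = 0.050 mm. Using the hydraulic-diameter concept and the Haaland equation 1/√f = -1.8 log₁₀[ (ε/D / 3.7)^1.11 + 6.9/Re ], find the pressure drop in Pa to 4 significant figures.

ΔP ≈ 2.181 Pa

Hydraulic diameter D_h = 4A/P = 4·(0.176·0.1521)/(2·(0.176+0.1521)) = 0.1071/0.6562 = 0.1632 m.
Re = ρVD_h/μ = 616.6·0.02293·0.1632/0.000226 = 1.021e+04.
ε/D_h = 5e-05/0.1632 = 0.000306; Haaland gives 1/√f = -1.8 log₁₀[2.95e-05+0.000676] = 5.673, so f = 0.03107.
ΔP = f(L/D_h)(ρV²/2) = 0.03107·70.66/0.1632·0.1621 = 2.181 Pa.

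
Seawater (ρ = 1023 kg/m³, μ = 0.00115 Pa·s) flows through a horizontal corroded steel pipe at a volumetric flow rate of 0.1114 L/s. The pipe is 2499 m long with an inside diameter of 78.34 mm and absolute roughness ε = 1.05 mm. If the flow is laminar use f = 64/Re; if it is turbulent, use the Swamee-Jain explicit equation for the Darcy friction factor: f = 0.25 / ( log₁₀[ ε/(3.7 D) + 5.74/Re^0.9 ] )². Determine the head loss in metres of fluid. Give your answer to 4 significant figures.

h_f ≈ 0.03451 m

Q = 0.1114 L/s = 0.1114/1000 = 0.0001114 m³/s.
Cross-sectional area A = πD²/4 = π(0.07834)²/4 = 0.00482 m²; mean velocity V = Q/A = 0.0001114/0.00482 = 0.02311 m/s.
Reynolds number Re = ρVD/μ = 1023 · 0.02311 · 0.07834 / 0.00115 = 1611.
Re < 2300 → laminar flow, so f = 64/Re = 64/1611 = 0.03974 (the turbulent correlation is not needed).
Darcy-Weisbach: ΔP = f(L/D)(ρV²/2) = 0.03974·(2499/0.07834)·(1023·0.02311²/2) = 0.03974·3.19e+04·0.2732 = 346.3 Pa.
Head loss h_f = ΔP/(ρg) = 346.3/(1023·9.81) = 0.03451 m.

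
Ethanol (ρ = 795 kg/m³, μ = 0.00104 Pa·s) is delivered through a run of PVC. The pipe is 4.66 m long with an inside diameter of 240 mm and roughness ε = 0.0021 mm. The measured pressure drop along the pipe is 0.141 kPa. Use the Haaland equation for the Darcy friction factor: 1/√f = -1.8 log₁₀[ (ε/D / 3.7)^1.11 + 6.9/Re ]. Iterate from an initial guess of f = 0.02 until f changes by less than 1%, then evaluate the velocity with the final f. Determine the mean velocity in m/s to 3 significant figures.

V ≈ 1.08 m/s

Rearranging Darcy-Weisbach: V = √(2·ΔP·D/(f·L·ρ)). With ε/D = 2.1e-06/0.24 = 8.75e-06, iterate starting from f = 0.02:
  f = 0.02 → V = √(2·141·0.24/(0.02·4.66·795)) = 0.9557 m/s; Re = ρVD/μ = 1.753e+05; f → 0.01595
  f = 0.01595 → V = 1.07 m/s; Re = 1.963e+05; f → 0.01561
  f = 0.01561 → V = 1.082 m/s; Re = 1.985e+05; f → 0.01557
Converged (Δf/f < 1%). With the final f = 0.01557: V = √(2·141·0.24/(0.01557·4.66·795)) = 1.083 m/s.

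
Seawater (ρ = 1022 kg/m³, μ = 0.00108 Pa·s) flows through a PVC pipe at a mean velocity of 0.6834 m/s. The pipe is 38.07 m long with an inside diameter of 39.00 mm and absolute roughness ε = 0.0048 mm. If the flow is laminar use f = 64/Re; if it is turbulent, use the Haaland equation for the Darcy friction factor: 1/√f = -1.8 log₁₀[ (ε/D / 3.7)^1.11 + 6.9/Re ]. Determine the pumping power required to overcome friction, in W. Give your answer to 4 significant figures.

Reynolds number Re = ρVD/μ = 1022 · 0.6834 · 0.039 / 0.00108 = 2.522e+04.
Re > 4000 → turbulent. Relative roughness ε/D = 4.8e-06/0.039 = 0.000123. Haaland: 1/√f = -1.8 log₁₀[(0.000123/3.7)^1.11 + 6.9/2.522e+04] = -1.8 log₁₀[1.07e-05 + 0.000274] = 6.383, so f = 0.02454.
Darcy-Weisbach: ΔP = f(L/D)(ρV²/2) = 0.02454·(38.07/0.039)·(1022·0.6834²/2) = 0.02454·976.2·238.7 = 5717 Pa.
Q = V·A = 0.6834·0.001195 = 0.0008164 m³/s.
Pumping power P = QΔP = 0.0008164·5717 = 4.6676 W = 4.668 W.

P ≈ 4.668 W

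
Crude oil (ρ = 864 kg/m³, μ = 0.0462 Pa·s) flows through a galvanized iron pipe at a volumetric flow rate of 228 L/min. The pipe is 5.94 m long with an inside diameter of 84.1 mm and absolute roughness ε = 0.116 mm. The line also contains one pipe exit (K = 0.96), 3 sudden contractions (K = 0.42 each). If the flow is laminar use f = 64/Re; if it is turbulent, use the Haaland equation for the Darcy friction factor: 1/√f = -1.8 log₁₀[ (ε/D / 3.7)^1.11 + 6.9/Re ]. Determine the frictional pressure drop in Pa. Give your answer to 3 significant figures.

Q = 228 L/min = 228/60000 = 0.0038 m³/s.
Cross-sectional area A = πD²/4 = π(0.0841)²/4 = 0.005555 m²; mean velocity V = Q/A = 0.0038/0.005555 = 0.6841 m/s.
Reynolds number Re = ρVD/μ = 864 · 0.6841 · 0.0841 / 0.0462 = 1076.
Re < 2300 → laminar flow, so f = 64/Re = 64/1076 = 0.05949 (the turbulent correlation is not needed).
Total minor-loss coefficient ΣK = 1·0.96 + 3·0.42 = 2.22.
ΔP = [f·L/D + ΣK]·(ρV²/2) = [0.05949·5.94/0.0841 + 2.22]·(864·0.6841²/2) = [4.201 + 2.22]·202.2 = 1298 Pa.

ΔP ≈ 1300 Pa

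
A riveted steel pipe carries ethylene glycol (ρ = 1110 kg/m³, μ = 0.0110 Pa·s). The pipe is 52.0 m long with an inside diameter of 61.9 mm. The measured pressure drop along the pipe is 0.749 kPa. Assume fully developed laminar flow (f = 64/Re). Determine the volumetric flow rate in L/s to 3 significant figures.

Q ≈ 0.472 L/s

For laminar flow, f = 64/Re with Re = ρVD/μ, so Darcy-Weisbach reduces to ΔP = 32μLV/D². Solving for V: V = ΔP·D²/(32μL) = 749·(0.0619)²/(32·0.011·52) = 0.1568 m/s.
Check: Re = ρVD/μ = 1110·0.1568·0.0619/0.011 = 979.4 < 2300, so the laminar assumption holds.
Q = V·A = 0.1568·(π/4·0.0619²) = 0.0004718 m³/s = 0.472 L/s.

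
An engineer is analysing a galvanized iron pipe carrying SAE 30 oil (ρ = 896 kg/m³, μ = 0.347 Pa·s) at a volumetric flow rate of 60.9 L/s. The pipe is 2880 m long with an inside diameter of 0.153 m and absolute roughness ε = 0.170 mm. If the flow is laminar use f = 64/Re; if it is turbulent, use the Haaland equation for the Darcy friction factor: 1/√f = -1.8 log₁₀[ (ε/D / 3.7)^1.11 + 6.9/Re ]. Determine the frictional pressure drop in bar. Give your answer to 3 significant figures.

Q = 60.9 L/s = 60.9/1000 = 0.0609 m³/s.
Cross-sectional area A = πD²/4 = π(0.153)²/4 = 0.01839 m²; mean velocity V = Q/A = 0.0609/0.01839 = 3.312 m/s.
Reynolds number Re = ρVD/μ = 896 · 3.312 · 0.153 / 0.347 = 1309.
Re < 2300 → laminar flow, so f = 64/Re = 64/1309 = 0.04891 (the turbulent correlation is not needed).
Darcy-Weisbach: ΔP = f(L/D)(ρV²/2) = 0.04891·(2880/0.153)·(896·3.312²/2) = 0.04891·1.882e+04·4915 = 4.525e+06 Pa.
ΔP = 4.525e+06 Pa = 45.3 bar.

ΔP ≈ 45.3 bar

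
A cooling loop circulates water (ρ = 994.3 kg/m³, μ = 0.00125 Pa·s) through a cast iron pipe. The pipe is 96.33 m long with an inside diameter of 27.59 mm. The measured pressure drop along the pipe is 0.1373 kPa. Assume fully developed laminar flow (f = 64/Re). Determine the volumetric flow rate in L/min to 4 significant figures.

For laminar flow, f = 64/Re with Re = ρVD/μ, so Darcy-Weisbach reduces to ΔP = 32μLV/D². Solving for V: V = ΔP·D²/(32μL) = 137.3·(0.02759)²/(32·0.00125·96.33) = 0.02712 m/s.
Check: Re = ρVD/μ = 994.3·0.02712·0.02759/0.00125 = 595.3 < 2300, so the laminar assumption holds.
Q = V·A = 0.02712·(π/4·0.02759²) = 1.622e-05 m³/s = 0.9730 L/min.

Q ≈ 0.9730 L/min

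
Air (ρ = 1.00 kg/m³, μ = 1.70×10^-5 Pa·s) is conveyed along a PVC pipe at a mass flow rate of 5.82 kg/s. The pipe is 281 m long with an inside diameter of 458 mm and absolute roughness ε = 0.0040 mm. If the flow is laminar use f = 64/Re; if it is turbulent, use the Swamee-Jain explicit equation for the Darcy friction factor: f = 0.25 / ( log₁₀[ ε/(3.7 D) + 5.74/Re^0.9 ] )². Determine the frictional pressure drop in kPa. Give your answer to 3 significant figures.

ΔP ≈ 4.56 kPa

A = πD²/4 = π(0.458)²/4 = 0.1647 m²; mean velocity V = ṁ/(ρA) = 5.82/(1 · 0.1647) = 35.33 m/s.
Reynolds number Re = ρVD/μ = 1 · 35.33 · 0.458 / 1.7e-05 = 9.517e+05.
Re > 4000 → turbulent. Relative roughness ε/D = 4e-06/0.458 = 8.73e-06. Swamee-Jain: f = 0.25/(log₁₀[8.73e-06/3.7 + 5.74/9.517e+05^0.9])² = 0.25/(log₁₀[2.36e-06 + 2.39e-05])² = 0.25/(-4.581)² = 0.01191.
Darcy-Weisbach: ΔP = f(L/D)(ρV²/2) = 0.01191·(281/0.458)·(1·35.33²/2) = 0.01191·613.5·624 = 4561 Pa.
ΔP = 4561 Pa = 4.56 kPa.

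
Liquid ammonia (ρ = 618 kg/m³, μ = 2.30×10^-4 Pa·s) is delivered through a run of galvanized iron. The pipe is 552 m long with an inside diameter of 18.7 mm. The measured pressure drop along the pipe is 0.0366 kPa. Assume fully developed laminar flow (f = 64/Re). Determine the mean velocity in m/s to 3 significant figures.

For laminar flow, f = 64/Re with Re = ρVD/μ, so Darcy-Weisbach reduces to ΔP = 32μLV/D². Solving for V: V = ΔP·D²/(32μL) = 36.6·(0.0187)²/(32·0.00023·552) = 0.00315 m/s.
Check: Re = ρVD/μ = 618·0.00315·0.0187/0.00023 = 158.3 < 2300, so the laminar assumption holds.

V ≈ 0.00315 m/s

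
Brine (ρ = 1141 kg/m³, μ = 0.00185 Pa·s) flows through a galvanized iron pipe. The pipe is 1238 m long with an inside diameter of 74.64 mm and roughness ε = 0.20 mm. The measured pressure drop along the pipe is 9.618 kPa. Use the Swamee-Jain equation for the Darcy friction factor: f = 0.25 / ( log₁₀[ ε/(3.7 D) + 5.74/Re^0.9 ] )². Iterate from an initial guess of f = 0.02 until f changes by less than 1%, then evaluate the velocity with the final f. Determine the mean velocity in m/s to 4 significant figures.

Rearranging Darcy-Weisbach: V = √(2·ΔP·D/(f·L·ρ)). With ε/D = 0.0002/0.07464 = 0.00268, iterate starting from f = 0.02:
  f = 0.02 → V = √(2·9618·0.07464/(0.02·1238·1141)) = 0.2254 m/s; Re = ρVD/μ = 1.038e+04; f → 0.03497
  f = 0.03497 → V = 0.1705 m/s; Re = 7849; f → 0.03701
  f = 0.03701 → V = 0.1657 m/s; Re = 7629; f → 0.03724
Converged (Δf/f < 1%). With the final f = 0.03724: V = √(2·9618·0.07464/(0.03724·1238·1141)) = 0.1652 m/s.

V ≈ 0.1652 m/s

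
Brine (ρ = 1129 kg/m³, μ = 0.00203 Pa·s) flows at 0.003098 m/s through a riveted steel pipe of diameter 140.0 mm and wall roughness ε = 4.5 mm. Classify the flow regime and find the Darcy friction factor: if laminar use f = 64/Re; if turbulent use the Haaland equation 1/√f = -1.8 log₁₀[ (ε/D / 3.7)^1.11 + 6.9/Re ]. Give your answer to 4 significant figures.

Re = ρVD/μ = 1129·0.003098·0.14/0.00203 = 241.2.
Re < 2300 → laminar, so f = 64/Re = 0.2653 (roughness is irrelevant in laminar flow).

f ≈ 0.2653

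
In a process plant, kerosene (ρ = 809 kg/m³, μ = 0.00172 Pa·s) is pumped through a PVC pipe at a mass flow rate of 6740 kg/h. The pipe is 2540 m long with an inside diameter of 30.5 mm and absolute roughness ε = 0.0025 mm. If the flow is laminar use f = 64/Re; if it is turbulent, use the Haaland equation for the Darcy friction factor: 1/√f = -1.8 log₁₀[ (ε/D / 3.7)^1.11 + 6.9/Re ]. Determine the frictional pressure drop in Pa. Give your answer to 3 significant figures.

ṁ = 6740 kg/h = 6740/3600 = 1.872 kg/s.
A = πD²/4 = π(0.0305)²/4 = 0.0007306 m²; mean velocity V = ṁ/(ρA) = 1.872/(809 · 0.0007306) = 3.168 m/s.
Reynolds number Re = ρVD/μ = 809 · 3.168 · 0.0305 / 0.00172 = 4.544e+04.
Re > 4000 → turbulent. Relative roughness ε/D = 2.5e-06/0.0305 = 8.2e-05. Haaland: 1/√f = -1.8 log₁₀[(8.2e-05/3.7)^1.11 + 6.9/4.544e+04] = -1.8 log₁₀[6.81e-06 + 0.000152] = 6.839, so f = 0.02138.
Darcy-Weisbach: ΔP = f(L/D)(ρV²/2) = 0.02138·(2540/0.0305)·(809·3.168²/2) = 0.02138·8.328e+04·4058 = 7.226e+06 Pa.

ΔP ≈ 7.23×10^6 Pa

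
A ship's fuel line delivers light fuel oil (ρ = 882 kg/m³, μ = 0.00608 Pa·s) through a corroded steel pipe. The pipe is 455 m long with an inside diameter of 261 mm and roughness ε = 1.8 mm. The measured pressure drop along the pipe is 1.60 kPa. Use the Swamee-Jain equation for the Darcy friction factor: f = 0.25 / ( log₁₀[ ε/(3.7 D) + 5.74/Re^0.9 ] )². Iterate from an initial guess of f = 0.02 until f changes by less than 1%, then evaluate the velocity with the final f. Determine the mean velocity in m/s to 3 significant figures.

Rearranging Darcy-Weisbach: V = √(2·ΔP·D/(f·L·ρ)). With ε/D = 0.0018/0.261 = 0.0069, iterate starting from f = 0.02:
  f = 0.02 → V = √(2·1600·0.261/(0.02·455·882)) = 0.3226 m/s; Re = ρVD/μ = 1.221e+04; f → 0.03958
  f = 0.03958 → V = 0.2293 m/s; Re = 8682; f → 0.04145
  f = 0.04145 → V = 0.2241 m/s; Re = 8484; f → 0.0416
Converged (Δf/f < 1%). With the final f = 0.0416: V = √(2·1600·0.261/(0.0416·455·882)) = 0.2237 m/s.

V ≈ 0.224 m/s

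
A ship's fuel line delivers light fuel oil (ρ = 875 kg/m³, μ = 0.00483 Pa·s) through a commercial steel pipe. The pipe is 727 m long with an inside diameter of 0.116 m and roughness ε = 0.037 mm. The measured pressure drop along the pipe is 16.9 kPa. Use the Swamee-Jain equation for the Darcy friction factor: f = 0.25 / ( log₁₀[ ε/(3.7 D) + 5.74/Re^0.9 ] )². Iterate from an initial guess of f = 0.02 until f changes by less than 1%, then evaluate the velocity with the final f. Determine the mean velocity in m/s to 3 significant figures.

Rearranging Darcy-Weisbach: V = √(2·ΔP·D/(f·L·ρ)). With ε/D = 3.7e-05/0.116 = 0.000319, iterate starting from f = 0.02:
  f = 0.02 → V = √(2·1.69e+04·0.116/(0.02·727·875)) = 0.5551 m/s; Re = ρVD/μ = 1.167e+04; f → 0.0303
  f = 0.0303 → V = 0.451 m/s; Re = 9478; f → 0.03198
  f = 0.03198 → V = 0.439 m/s; Re = 9226; f → 0.03221
Converged (Δf/f < 1%). With the final f = 0.03221: V = √(2·1.69e+04·0.116/(0.03221·727·875)) = 0.4375 m/s.

V ≈ 0.437 m/s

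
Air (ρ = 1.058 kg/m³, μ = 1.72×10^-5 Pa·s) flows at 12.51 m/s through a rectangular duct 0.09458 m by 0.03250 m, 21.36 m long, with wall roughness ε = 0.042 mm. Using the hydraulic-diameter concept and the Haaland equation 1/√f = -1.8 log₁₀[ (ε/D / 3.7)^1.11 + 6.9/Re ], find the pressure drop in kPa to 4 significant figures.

ΔP ≈ 0.8930 kPa

Hydraulic diameter D_h = 4A/P = 4·(0.09458·0.0325)/(2·(0.09458+0.0325)) = 0.0123/0.2542 = 0.04838 m.
Re = ρVD_h/μ = 1.058·12.51·0.04838/1.72e-05 = 3.723e+04.
ε/D_h = 4.2e-05/0.04838 = 0.000868; Haaland gives 1/√f = -1.8 log₁₀[9.36e-05+0.000185] = 6.398, so f = 0.02443.
ΔP = f(L/D_h)(ρV²/2) = 0.02443·21.36/0.04838·82.79 = 893 Pa.
ΔP = 0.8930 kPa.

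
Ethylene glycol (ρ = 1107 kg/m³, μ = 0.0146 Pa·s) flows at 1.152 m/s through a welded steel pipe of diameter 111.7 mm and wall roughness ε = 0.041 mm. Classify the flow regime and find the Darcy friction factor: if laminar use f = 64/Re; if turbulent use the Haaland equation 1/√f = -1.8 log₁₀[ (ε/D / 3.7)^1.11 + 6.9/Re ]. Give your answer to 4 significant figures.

Re = ρVD/μ = 1107·1.152·0.1117/0.0146 = 9757.
Re > 4000 → turbulent. ε/D = 4.1e-05/0.1117 = 0.000367; Haaland: 1/√f = -1.8 log₁₀[3.6e-05 + 0.000707] = 5.632, so f = 0.03153.

f ≈ 0.03153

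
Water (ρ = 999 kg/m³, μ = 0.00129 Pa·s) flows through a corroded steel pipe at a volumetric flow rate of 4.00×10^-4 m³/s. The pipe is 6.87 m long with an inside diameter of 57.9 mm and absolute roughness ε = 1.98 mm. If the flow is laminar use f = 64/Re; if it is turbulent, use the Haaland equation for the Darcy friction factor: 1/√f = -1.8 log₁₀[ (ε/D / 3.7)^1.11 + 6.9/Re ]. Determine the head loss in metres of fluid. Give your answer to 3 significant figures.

h_f ≈ 0.00902 m

Cross-sectional area A = πD²/4 = π(0.0579)²/4 = 0.002633 m²; mean velocity V = Q/A = 0.0004/0.002633 = 0.1519 m/s.
Reynolds number Re = ρVD/μ = 999 · 0.1519 · 0.0579 / 0.00129 = 6812.
Re > 4000 → turbulent. Relative roughness ε/D = 0.00198/0.0579 = 0.0342. Haaland: 1/√f = -1.8 log₁₀[(0.0342/3.7)^1.11 + 6.9/6812] = -1.8 log₁₀[0.00552 + 0.00101] = 3.933, so f = 0.06466.
Darcy-Weisbach: ΔP = f(L/D)(ρV²/2) = 0.06466·(6.87/0.0579)·(999·0.1519²/2) = 0.06466·118.7·11.53 = 88.44 Pa.
Head loss h_f = ΔP/(ρg) = 88.44/(999·9.81) = 0.00902 m.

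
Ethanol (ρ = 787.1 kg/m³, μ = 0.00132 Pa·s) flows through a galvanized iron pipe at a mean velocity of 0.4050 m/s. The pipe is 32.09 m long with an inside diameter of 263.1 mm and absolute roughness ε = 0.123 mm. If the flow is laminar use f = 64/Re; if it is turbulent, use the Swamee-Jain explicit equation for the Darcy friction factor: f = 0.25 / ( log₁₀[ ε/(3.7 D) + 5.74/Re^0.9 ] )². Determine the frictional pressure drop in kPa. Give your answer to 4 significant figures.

ΔP ≈ 0.1704 kPa

Reynolds number Re = ρVD/μ = 787.1 · 0.405 · 0.2631 / 0.00132 = 6.354e+04.
Re > 4000 → turbulent. Relative roughness ε/D = 0.000123/0.2631 = 0.000468. Swamee-Jain: f = 0.25/(log₁₀[0.000468/3.7 + 5.74/6.354e+04^0.9])² = 0.25/(log₁₀[0.000126 + 0.000273])² = 0.25/(-3.399)² = 0.02164.
Darcy-Weisbach: ΔP = f(L/D)(ρV²/2) = 0.02164·(32.09/0.2631)·(787.1·0.405²/2) = 0.02164·122·64.55 = 170.4 Pa.
ΔP = 170.4 Pa = 0.1704 kPa.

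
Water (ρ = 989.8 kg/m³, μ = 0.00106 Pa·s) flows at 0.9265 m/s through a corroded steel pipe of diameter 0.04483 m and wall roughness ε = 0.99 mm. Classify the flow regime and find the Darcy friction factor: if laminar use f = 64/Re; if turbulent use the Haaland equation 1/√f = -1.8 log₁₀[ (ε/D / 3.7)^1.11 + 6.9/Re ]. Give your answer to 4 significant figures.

f ≈ 0.05156

Re = ρVD/μ = 989.8·0.9265·0.04483/0.00106 = 3.878e+04.
Re > 4000 → turbulent. ε/D = 0.00099/0.04483 = 0.0221; Haaland: 1/√f = -1.8 log₁₀[0.0034 + 0.000178] = 4.404, so f = 0.05156.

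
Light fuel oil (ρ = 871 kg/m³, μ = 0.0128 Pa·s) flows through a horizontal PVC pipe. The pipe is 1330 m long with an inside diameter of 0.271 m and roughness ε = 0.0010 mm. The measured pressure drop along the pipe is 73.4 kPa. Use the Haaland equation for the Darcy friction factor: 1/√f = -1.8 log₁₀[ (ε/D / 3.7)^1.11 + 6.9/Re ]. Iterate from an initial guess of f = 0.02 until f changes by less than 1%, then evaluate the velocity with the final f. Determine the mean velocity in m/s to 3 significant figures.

V ≈ 1.17 m/s

Rearranging Darcy-Weisbach: V = √(2·ΔP·D/(f·L·ρ)). With ε/D = 1e-06/0.271 = 3.69e-06, iterate starting from f = 0.02:
  f = 0.02 → V = √(2·7.34e+04·0.271/(0.02·1330·871)) = 1.31 m/s; Re = ρVD/μ = 2.416e+04; f → 0.02457
  f = 0.02457 → V = 1.182 m/s; Re = 2.18e+04; f → 0.02521
  f = 0.02521 → V = 1.167 m/s; Re = 2.153e+04; f → 0.02528
Converged (Δf/f < 1%). With the final f = 0.02528: V = √(2·7.34e+04·0.271/(0.02528·1330·871)) = 1.165 m/s.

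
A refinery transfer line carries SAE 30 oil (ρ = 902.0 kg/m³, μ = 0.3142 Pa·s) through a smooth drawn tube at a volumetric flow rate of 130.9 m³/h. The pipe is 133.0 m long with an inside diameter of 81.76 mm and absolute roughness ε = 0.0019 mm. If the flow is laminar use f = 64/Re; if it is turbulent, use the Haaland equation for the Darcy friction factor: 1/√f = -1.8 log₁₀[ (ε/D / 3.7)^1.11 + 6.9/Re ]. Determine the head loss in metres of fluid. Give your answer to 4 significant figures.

Q = 130.9 m³/h = 130.9/3600 = 0.03636 m³/s.
Cross-sectional area A = πD²/4 = π(0.08176)²/4 = 0.00525 m²; mean velocity V = Q/A = 0.03636/0.00525 = 6.926 m/s.
Reynolds number Re = ρVD/μ = 902 · 6.926 · 0.08176 / 0.314 = 1626.
Re < 2300 → laminar flow, so f = 64/Re = 64/1626 = 0.03937 (the turbulent correlation is not needed).
Darcy-Weisbach: ΔP = f(L/D)(ρV²/2) = 0.03937·(133/0.08176)·(902·6.926²/2) = 0.03937·1627·2.163e+04 = 1.385e+06 Pa.
Head loss h_f = ΔP/(ρg) = 1.385e+06/(902·9.81) = 156.6 m.

h_f ≈ 156.6 m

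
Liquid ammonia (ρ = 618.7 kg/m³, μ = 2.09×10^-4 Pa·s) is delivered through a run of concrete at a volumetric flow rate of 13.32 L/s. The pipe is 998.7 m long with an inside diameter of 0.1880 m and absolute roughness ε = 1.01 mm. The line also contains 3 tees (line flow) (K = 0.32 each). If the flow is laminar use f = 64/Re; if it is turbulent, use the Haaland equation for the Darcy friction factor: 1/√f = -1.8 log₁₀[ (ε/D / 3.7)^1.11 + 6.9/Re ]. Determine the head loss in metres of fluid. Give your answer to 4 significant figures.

Q = 13.32 L/s = 13.32/1000 = 0.01332 m³/s.
Cross-sectional area A = πD²/4 = π(0.188)²/4 = 0.02776 m²; mean velocity V = Q/A = 0.01332/0.02776 = 0.4798 m/s.
Reynolds number Re = ρVD/μ = 618.7 · 0.4798 · 0.188 / 0.000209 = 2.67e+05.
Re > 4000 → turbulent. Relative roughness ε/D = 0.00101/0.188 = 0.00537. Haaland: 1/√f = -1.8 log₁₀[(0.00537/3.7)^1.11 + 6.9/2.67e+05] = -1.8 log₁₀[0.000708 + 2.58e-05] = 5.642, so f = 0.03141.
Total minor-loss coefficient ΣK = 3·0.32 = 0.96.
ΔP = [f·L/D + ΣK]·(ρV²/2) = [0.03141·998.7/0.188 + 0.96]·(618.7·0.4798²/2) = [166.9 + 0.96]·71.23 = 1.195e+04 Pa.
Head loss h_f = ΔP/(ρg) = 1.195e+04/(618.7·9.81) = 1.969 m.

h_f ≈ 1.969 m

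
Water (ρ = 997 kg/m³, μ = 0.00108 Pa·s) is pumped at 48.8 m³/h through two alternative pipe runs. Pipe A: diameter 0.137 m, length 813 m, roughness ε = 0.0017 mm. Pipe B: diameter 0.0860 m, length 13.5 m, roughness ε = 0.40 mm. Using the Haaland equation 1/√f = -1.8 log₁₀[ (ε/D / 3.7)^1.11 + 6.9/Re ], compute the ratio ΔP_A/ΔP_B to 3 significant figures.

ΔP_A/ΔP_B ≈ 3.36

Pipe A: V = Q/A = 0.01356/0.01474 = 0.9196 m/s; Re = 1.163e+05; ε/D = 1.24e-05; Haaland → f = 0.01733; ΔP_A = f(L/D)(ρV²/2) = 4.334e+04 Pa.
Pipe B: V = Q/A = 0.01356/0.005809 = 2.334 m/s; Re = 1.853e+05; ε/D = 0.00465; Haaland → f = 0.03026; ΔP_B = f(L/D)(ρV²/2) = 1.29e+04 Pa.
ΔP_A/ΔP_B = 4.334e+04/1.29e+04 = 3.36.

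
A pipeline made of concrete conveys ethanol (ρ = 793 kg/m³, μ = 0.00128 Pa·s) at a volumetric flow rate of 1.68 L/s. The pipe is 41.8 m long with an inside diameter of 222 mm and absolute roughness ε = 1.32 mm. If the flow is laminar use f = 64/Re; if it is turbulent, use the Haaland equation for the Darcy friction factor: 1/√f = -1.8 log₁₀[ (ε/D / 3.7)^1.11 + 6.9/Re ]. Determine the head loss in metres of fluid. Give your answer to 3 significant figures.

h_f ≈ 7.59×10^-4 m

Q = 1.68 L/s = 1.68/1000 = 0.00168 m³/s.
Cross-sectional area A = πD²/4 = π(0.222)²/4 = 0.03871 m²; mean velocity V = Q/A = 0.00168/0.03871 = 0.0434 m/s.
Reynolds number Re = ρVD/μ = 793 · 0.0434 · 0.222 / 0.00128 = 5969.
Re > 4000 → turbulent. Relative roughness ε/D = 0.00132/0.222 = 0.00595. Haaland: 1/√f = -1.8 log₁₀[(0.00595/3.7)^1.11 + 6.9/5969] = -1.8 log₁₀[0.000792 + 0.00116] = 4.879, so f = 0.04201.
Darcy-Weisbach: ΔP = f(L/D)(ρV²/2) = 0.04201·(41.8/0.222)·(793·0.0434²/2) = 0.04201·188.3·0.7469 = 5.908 Pa.
Head loss h_f = ΔP/(ρg) = 5.908/(793·9.81) = 7.59×10^-4 m.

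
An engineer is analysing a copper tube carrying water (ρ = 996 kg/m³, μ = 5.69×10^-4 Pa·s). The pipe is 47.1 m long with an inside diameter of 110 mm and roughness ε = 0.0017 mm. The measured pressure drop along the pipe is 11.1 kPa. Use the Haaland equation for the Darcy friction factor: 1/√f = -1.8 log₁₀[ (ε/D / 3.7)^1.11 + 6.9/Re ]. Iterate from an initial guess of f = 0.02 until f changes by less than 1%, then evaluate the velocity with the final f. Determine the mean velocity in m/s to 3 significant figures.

V ≈ 1.93 m/s

Rearranging Darcy-Weisbach: V = √(2·ΔP·D/(f·L·ρ)). With ε/D = 1.7e-06/0.11 = 1.55e-05, iterate starting from f = 0.02:
  f = 0.02 → V = √(2·1.11e+04·0.11/(0.02·47.1·996)) = 1.613 m/s; Re = ρVD/μ = 3.106e+05; f → 0.01438
  f = 0.01438 → V = 1.903 m/s; Re = 3.664e+05; f → 0.01397
  f = 0.01397 → V = 1.931 m/s; Re = 3.717e+05; f → 0.01393
Converged (Δf/f < 1%). With the final f = 0.01393: V = √(2·1.11e+04·0.11/(0.01393·47.1·996)) = 1.933 m/s.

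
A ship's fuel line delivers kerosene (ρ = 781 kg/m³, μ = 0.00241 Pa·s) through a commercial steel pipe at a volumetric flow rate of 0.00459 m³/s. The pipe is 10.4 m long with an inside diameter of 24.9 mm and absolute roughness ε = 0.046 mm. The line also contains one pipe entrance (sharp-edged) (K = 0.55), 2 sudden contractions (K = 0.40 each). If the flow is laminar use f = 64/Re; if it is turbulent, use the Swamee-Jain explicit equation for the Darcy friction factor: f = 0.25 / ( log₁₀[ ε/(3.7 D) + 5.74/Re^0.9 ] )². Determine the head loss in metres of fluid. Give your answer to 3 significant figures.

h_f ≈ 54.2 m

Cross-sectional area A = πD²/4 = π(0.0249)²/4 = 0.000487 m²; mean velocity V = Q/A = 0.00459/0.000487 = 9.426 m/s.
Reynolds number Re = ρVD/μ = 781 · 9.426 · 0.0249 / 0.00241 = 7.606e+04.
Re > 4000 → turbulent. Relative roughness ε/D = 4.6e-05/0.0249 = 0.00185. Swamee-Jain: f = 0.25/(log₁₀[0.00185/3.7 + 5.74/7.606e+04^0.9])² = 0.25/(log₁₀[0.000499 + 0.000232])² = 0.25/(-3.136)² = 0.02542.
Total minor-loss coefficient ΣK = 1·0.55 + 2·0.4 = 1.35.
ΔP = [f·L/D + ΣK]·(ρV²/2) = [0.02542·10.4/0.0249 + 1.35]·(781·9.426²/2) = [10.62 + 1.35]·3.47e+04 = 4.153e+05 Pa.
Head loss h_f = ΔP/(ρg) = 4.153e+05/(781·9.81) = 54.2 m.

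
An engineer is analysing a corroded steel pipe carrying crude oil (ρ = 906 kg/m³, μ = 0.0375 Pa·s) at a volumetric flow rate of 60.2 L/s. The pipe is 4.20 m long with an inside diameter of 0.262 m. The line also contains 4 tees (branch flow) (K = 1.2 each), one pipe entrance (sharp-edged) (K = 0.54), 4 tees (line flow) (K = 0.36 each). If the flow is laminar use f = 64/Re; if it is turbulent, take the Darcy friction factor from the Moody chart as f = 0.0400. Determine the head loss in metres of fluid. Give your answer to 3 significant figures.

Q = 60.2 L/s = 60.2/1000 = 0.0602 m³/s.
Cross-sectional area A = πD²/4 = π(0.262)²/4 = 0.05391 m²; mean velocity V = Q/A = 0.0602/0.05391 = 1.117 m/s.
Reynolds number Re = ρVD/μ = 906 · 1.117 · 0.262 / 0.0375 = 7068.
Re > 4000 → turbulent; use the Moody-chart value f = 0.0400.
Total minor-loss coefficient ΣK = 4·1.2 + 1·0.54 + 4·0.36 = 6.78.
ΔP = [f·L/D + ΣK]·(ρV²/2) = [0.04·4.2/0.262 + 6.78]·(906·1.117²/2) = [0.6412 + 6.78]·564.8 = 4192 Pa.
Head loss h_f = ΔP/(ρg) = 4192/(906·9.81) = 0.472 m.

h_f ≈ 0.472 m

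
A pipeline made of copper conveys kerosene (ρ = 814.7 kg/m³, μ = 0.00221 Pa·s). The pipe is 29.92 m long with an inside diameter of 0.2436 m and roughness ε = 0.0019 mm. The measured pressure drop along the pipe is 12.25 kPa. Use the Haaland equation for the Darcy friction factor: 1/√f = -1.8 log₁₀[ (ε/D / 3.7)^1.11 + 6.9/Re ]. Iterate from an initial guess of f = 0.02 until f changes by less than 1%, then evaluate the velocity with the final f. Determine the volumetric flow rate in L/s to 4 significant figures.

Q ≈ 196.2 L/s

Rearranging Darcy-Weisbach: V = √(2·ΔP·D/(f·L·ρ)). With ε/D = 1.9e-06/0.2436 = 7.8e-06, iterate starting from f = 0.02:
  f = 0.02 → V = √(2·1.225e+04·0.2436/(0.02·29.92·814.7)) = 3.499 m/s; Re = ρVD/μ = 3.142e+05; f → 0.01428
  f = 0.01428 → V = 4.14 m/s; Re = 3.718e+05; f → 0.01385
  f = 0.01385 → V = 4.204 m/s; Re = 3.775e+05; f → 0.01382
Converged (Δf/f < 1%). With the final f = 0.01382: V = √(2·1.225e+04·0.2436/(0.01382·29.92·814.7)) = 4.21 m/s.
Q = V·A = 4.21·(π/4·0.2436²) = 0.1962 m³/s = 196.2 L/s.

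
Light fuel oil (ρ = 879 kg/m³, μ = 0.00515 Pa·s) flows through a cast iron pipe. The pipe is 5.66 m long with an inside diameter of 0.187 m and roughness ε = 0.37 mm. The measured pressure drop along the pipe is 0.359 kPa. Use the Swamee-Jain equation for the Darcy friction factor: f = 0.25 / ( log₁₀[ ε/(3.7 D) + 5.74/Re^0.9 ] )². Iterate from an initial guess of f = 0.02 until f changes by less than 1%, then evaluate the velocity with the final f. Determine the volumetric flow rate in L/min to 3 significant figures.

Rearranging Darcy-Weisbach: V = √(2·ΔP·D/(f·L·ρ)). With ε/D = 0.00037/0.187 = 0.00198, iterate starting from f = 0.02:
  f = 0.02 → V = √(2·359·0.187/(0.02·5.66·879)) = 1.162 m/s; Re = ρVD/μ = 3.708e+04; f → 0.0276
  f = 0.0276 → V = 0.9888 m/s; Re = 3.156e+04; f → 0.02815
  f = 0.02815 → V = 0.9791 m/s; Re = 3.125e+04; f → 0.02819
Converged (Δf/f < 1%). With the final f = 0.02819: V = √(2·359·0.187/(0.02819·5.66·879)) = 0.9785 m/s.
Q = V·A = 0.9785·(π/4·0.187²) = 0.02687 m³/s = 1610 L/min.

Q ≈ 1610 L/min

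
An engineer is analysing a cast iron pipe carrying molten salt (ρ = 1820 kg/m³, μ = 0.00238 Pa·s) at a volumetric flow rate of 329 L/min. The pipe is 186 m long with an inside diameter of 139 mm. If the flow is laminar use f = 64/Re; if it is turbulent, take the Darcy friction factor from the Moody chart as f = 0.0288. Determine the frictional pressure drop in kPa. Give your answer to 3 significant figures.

Q = 329 L/min = 329/60000 = 0.005483 m³/s.
Cross-sectional area A = πD²/4 = π(0.139)²/4 = 0.01517 m²; mean velocity V = Q/A = 0.005483/0.01517 = 0.3613 m/s.
Reynolds number Re = ρVD/μ = 1820 · 0.3613 · 0.139 / 0.00238 = 3.841e+04.
Re > 4000 → turbulent; use the Moody-chart value f = 0.0288.
Darcy-Weisbach: ΔP = f(L/D)(ρV²/2) = 0.0288·(186/0.139)·(1820·0.3613²/2) = 0.0288·1338·118.8 = 4579 Pa.
ΔP = 4579 Pa = 4.58 kPa.

ΔP ≈ 4.58 kPa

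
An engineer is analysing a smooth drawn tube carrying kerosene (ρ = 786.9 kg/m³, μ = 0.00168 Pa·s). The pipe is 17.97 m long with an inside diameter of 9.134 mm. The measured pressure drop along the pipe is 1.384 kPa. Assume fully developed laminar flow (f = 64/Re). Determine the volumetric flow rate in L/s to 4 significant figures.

Q ≈ 0.007832 L/s

For laminar flow, f = 64/Re with Re = ρVD/μ, so Darcy-Weisbach reduces to ΔP = 32μLV/D². Solving for V: V = ΔP·D²/(32μL) = 1384·(0.009134)²/(32·0.00168·17.97) = 0.1195 m/s.
Check: Re = ρVD/μ = 786.9·0.1195·0.009134/0.00168 = 511.4 < 2300, so the laminar assumption holds.
Q = V·A = 0.1195·(π/4·0.009134²) = 7.832e-06 m³/s = 0.007832 L/s.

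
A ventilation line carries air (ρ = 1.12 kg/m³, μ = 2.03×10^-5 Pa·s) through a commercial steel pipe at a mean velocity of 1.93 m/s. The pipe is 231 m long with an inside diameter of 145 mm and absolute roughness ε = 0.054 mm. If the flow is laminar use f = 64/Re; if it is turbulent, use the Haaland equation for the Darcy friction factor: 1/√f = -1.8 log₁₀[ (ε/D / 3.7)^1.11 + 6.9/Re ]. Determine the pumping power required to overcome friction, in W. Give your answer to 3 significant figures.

Reynolds number Re = ρVD/μ = 1.12 · 1.93 · 0.145 / 2.03e-05 = 1.544e+04.
Re > 4000 → turbulent. Relative roughness ε/D = 5.4e-05/0.145 = 0.000372. Haaland: 1/√f = -1.8 log₁₀[(0.000372/3.7)^1.11 + 6.9/1.544e+04] = -1.8 log₁₀[3.66e-05 + 0.000447] = 5.968, so f = 0.02808.
Darcy-Weisbach: ΔP = f(L/D)(ρV²/2) = 0.02808·(231/0.145)·(1.12·1.93²/2) = 0.02808·1593·2.086 = 93.3 Pa.
Q = V·A = 1.93·0.01651 = 0.03187 m³/s.
Pumping power P = QΔP = 0.03187·93.3 = 2.973 W = 2.97 W.

P ≈ 2.97 W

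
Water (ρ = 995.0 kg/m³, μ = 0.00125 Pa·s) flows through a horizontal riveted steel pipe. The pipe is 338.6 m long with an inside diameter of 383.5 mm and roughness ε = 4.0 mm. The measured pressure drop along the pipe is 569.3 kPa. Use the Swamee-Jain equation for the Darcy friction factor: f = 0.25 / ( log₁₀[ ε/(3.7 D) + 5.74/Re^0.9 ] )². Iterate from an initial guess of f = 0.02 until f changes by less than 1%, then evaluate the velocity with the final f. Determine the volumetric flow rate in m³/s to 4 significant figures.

Rearranging Darcy-Weisbach: V = √(2·ΔP·D/(f·L·ρ)). With ε/D = 0.004/0.3835 = 0.0104, iterate starting from f = 0.02:
  f = 0.02 → V = √(2·5.693e+05·0.3835/(0.02·338.6·995)) = 8.05 m/s; Re = ρVD/μ = 2.457e+06; f → 0.0385
  f = 0.0385 → V = 5.802 m/s; Re = 1.771e+06; f → 0.03851
Converged (Δf/f < 1%). With the final f = 0.03851: V = √(2·5.693e+05·0.3835/(0.03851·338.6·995)) = 5.801 m/s.
Q = V·A = 5.801·(π/4·0.3835²) = 0.6701 m³/s = 0.6701 m³/s.

Q ≈ 0.6701 m³/s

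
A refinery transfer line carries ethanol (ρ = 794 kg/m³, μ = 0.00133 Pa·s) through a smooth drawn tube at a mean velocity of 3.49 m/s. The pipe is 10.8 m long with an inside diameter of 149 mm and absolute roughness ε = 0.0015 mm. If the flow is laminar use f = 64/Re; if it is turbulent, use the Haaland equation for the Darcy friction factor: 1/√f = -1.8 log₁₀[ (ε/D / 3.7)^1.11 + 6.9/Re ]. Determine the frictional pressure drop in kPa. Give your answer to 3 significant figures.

ΔP ≈ 5.02 kPa

Reynolds number Re = ρVD/μ = 794 · 3.49 · 0.149 / 0.00133 = 3.104e+05.
Re > 4000 → turbulent. Relative roughness ε/D = 1.5e-06/0.149 = 1.01e-05. Haaland: 1/√f = -1.8 log₁₀[(1.01e-05/3.7)^1.11 + 6.9/3.104e+05] = -1.8 log₁₀[6.65e-07 + 2.22e-05] = 8.353, so f = 0.01433.
Darcy-Weisbach: ΔP = f(L/D)(ρV²/2) = 0.01433·(10.8/0.149)·(794·3.49²/2) = 0.01433·72.48·4835 = 5024 Pa.
ΔP = 5024 Pa = 5.02 kPa.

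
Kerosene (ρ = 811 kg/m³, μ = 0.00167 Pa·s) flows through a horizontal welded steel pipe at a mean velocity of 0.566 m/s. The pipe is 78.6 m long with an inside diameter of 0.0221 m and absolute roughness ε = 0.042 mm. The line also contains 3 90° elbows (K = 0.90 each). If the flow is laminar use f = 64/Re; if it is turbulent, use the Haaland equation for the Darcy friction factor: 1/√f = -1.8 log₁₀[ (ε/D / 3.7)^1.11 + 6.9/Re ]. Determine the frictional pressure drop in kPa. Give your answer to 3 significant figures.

Reynolds number Re = ρVD/μ = 811 · 0.566 · 0.0221 / 0.00167 = 6075.
Re > 4000 → turbulent. Relative roughness ε/D = 4.2e-05/0.0221 = 0.0019. Haaland: 1/√f = -1.8 log₁₀[(0.0019/3.7)^1.11 + 6.9/6075] = -1.8 log₁₀[0.000223 + 0.00114] = 5.16, so f = 0.03756.
Total minor-loss coefficient ΣK = 3·0.9 = 2.7.
ΔP = [f·L/D + ΣK]·(ρV²/2) = [0.03756·78.6/0.0221 + 2.7]·(811·0.566²/2) = [133.6 + 2.7]·129.9 = 1.77e+04 Pa.
ΔP = 1.77e+04 Pa = 17.7 kPa.

ΔP ≈ 17.7 kPa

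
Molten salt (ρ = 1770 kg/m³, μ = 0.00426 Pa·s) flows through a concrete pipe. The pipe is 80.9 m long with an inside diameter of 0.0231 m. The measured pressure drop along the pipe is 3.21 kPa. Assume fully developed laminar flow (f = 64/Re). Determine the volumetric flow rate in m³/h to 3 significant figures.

For laminar flow, f = 64/Re with Re = ρVD/μ, so Darcy-Weisbach reduces to ΔP = 32μLV/D². Solving for V: V = ΔP·D²/(32μL) = 3210·(0.0231)²/(32·0.00426·80.9) = 0.1553 m/s.
Check: Re = ρVD/μ = 1770·0.1553·0.0231/0.00426 = 1491 < 2300, so the laminar assumption holds.
Q = V·A = 0.1553·(π/4·0.0231²) = 6.509e-05 m³/s = 0.234 m³/h.

Q ≈ 0.234 m³/h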